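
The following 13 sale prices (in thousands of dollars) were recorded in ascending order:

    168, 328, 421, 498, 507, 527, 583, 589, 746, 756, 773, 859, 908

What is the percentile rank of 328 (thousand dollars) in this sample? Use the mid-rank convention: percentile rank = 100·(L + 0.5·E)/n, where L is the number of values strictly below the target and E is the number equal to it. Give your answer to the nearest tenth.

11.5

Count below 328: L = 1; count equal: E = 1; n = 13.
Percentile rank = 100·(1 + 0.5·1)/13 = 100·1.5/13 = 11.54.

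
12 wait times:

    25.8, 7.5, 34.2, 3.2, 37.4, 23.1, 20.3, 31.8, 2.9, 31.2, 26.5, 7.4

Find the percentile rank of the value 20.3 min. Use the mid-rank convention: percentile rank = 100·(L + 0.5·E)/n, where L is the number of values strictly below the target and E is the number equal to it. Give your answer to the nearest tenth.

37.5

Sorted: 2.9, 3.2, 7.4, 7.5, 20.3, 23.1, 25.8, 26.5, 31.2, 31.8, 34.2, 37.4.
Count below 20.3: L = 4; count equal: E = 1; n = 12.
Percentile rank = 100·(4 + 0.5·1)/12 = 100·4.5/12 = 37.5.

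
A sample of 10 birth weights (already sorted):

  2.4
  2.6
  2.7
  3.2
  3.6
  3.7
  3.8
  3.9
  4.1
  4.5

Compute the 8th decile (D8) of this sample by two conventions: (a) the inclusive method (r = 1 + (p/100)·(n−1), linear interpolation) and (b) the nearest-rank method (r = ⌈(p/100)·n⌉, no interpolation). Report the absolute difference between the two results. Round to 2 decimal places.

0.04

n = 10.
(a) r = 8.2; between ranks 8 (3.9) and 9 (4.1): 3.94.
(b) the nearest-rank method: rank 8 → 3.9.
|3.94 − 3.9| = 0.04.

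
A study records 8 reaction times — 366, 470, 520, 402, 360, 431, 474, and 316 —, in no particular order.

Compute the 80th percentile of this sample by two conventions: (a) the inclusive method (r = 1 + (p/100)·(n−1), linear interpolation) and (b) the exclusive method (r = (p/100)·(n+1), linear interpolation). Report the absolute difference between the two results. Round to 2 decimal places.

Sorted: 316, 360, 366, 402, 431, 470, 474, 520.
n = 8.
(a) r = 6.6; between ranks 6 (470) and 7 (474): 472.4.
(b) r = 7.2; between ranks 7 (474) and 8 (520): 483.2.
|472.4 − 483.2| = 10.8.

10.80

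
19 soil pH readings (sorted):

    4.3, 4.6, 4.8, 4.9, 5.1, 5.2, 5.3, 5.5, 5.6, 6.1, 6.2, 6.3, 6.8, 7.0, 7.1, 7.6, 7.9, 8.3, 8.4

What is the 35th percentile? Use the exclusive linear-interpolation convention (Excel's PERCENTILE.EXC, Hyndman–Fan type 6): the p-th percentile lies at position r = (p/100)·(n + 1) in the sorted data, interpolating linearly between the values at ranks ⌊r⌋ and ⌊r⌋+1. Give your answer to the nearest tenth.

5.3

n = 19.
r = (35/100)·(19 + 1) = 7.
r is an integer, so P35 is the value at rank 7: 5.3.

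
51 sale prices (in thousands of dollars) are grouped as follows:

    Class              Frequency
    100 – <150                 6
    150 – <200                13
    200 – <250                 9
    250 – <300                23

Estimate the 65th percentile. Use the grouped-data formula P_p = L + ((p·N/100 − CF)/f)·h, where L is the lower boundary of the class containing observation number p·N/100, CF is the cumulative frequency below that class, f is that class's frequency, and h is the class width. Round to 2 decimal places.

N = 51; target position k = 65/100 · 51 = 33.15.
Cumulative frequencies: 6, 19, 28, 51.
Observation 33.15 falls in the class 250 – <300.
L = 250, CF = 28, f = 23, h = 50.
P65 = 250 + ((33.15 − 28)/23)·50 = 250 + 11.1957 = 261.196.

261.20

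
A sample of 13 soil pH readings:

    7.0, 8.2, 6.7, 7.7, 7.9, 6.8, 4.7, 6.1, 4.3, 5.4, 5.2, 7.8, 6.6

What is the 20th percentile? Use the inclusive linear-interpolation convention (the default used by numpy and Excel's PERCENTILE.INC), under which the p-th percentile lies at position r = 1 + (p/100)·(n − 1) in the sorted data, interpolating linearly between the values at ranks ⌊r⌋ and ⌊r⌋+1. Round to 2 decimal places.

5.28

Sorted: 4.3, 4.7, 5.2, 5.4, 6.1, 6.6, 6.7, 6.8, 7.0, 7.7, 7.8, 7.9, 8.2.
n = 13.
r = 1 + (20/100)·(13 − 1) = 1 + 2.4 = 3.4.
Rank 3 is 5.2 and rank 4 is 5.4.
Interpolate: 5.2 + 0.4·(5.4 − 5.2) = 5.2 + 0.4·0.2 = 5.28.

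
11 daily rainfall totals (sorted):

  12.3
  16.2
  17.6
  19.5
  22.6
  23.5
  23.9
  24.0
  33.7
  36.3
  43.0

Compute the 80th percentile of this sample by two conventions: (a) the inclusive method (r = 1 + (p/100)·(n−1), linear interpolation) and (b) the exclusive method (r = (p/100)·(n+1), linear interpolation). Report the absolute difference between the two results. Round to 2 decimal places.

n = 11.
(a) r = 9 → value at rank 9 = 33.7.
(b) r = 9.6; between ranks 9 (33.7) and 10 (36.3): 35.26.
|33.7 − 35.26| = 1.56.

1.56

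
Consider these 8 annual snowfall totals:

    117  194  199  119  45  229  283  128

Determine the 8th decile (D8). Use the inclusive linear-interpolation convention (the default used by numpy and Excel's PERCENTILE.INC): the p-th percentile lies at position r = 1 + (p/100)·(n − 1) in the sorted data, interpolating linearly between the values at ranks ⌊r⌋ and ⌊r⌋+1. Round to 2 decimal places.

217.00

Sorted: 45, 117, 119, 128, 194, 199, 229, 283.
n = 8.
r = 1 + (80/100)·(8 − 1) = 1 + 5.6 = 6.6.
Rank 6 is 199 and rank 7 is 229.
Interpolate: 199 + 0.6·(229 − 199) = 199 + 0.6·30 = 217.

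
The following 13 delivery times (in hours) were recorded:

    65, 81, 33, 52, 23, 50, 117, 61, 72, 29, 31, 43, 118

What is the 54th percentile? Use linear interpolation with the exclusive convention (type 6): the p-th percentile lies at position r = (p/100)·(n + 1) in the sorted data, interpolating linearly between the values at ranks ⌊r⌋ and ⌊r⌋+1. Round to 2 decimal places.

57.04

Sorted: 23, 29, 31, 33, 43, 50, 52, 61, 65, 72, 81, 117, 118.
n = 13.
r = (54/100)·(13 + 1) = 7.56.
Rank 7 is 52 and rank 8 is 61.
Interpolate: 52 + 0.56·(61 − 52) = 52 + 0.56·9 = 57.04.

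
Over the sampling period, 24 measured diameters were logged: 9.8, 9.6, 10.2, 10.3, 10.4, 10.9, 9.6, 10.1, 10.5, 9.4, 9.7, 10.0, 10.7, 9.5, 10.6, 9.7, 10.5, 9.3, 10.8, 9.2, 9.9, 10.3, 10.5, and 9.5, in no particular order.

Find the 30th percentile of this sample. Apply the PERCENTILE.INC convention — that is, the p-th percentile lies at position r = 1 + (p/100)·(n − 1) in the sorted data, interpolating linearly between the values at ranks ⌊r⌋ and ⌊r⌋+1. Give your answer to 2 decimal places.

9.69

Sorted: 9.2, 9.3, 9.4, 9.5, 9.5, 9.6, 9.6, 9.7, 9.7, 9.8, 9.9, 10.0, 10.1, 10.2, 10.3, 10.3, 10.4, 10.5, 10.5, 10.5, 10.6, 10.7, 10.8, 10.9.
n = 24.
r = 1 + (30/100)·(24 − 1) = 1 + 6.9 = 7.9.
Rank 7 is 9.6 and rank 8 is 9.7.
Interpolate: 9.6 + 0.9·(9.7 − 9.6) = 9.6 + 0.9·0.1 = 9.69.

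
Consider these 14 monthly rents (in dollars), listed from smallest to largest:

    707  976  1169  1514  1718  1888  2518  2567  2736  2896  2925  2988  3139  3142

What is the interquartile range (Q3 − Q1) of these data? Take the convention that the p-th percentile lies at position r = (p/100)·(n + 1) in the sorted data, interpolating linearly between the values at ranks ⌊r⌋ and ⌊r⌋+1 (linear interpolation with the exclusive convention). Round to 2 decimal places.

n = 14.
P25: r = 3.75; ranks 3–4 are 1169, 1514; interpolating gives 1427.75.
P75: r = 11.25; ranks 11–12 are 2925, 2988; interpolating gives 2940.75.
Difference: 2940.75 − 1427.75 = 1513.

1513.00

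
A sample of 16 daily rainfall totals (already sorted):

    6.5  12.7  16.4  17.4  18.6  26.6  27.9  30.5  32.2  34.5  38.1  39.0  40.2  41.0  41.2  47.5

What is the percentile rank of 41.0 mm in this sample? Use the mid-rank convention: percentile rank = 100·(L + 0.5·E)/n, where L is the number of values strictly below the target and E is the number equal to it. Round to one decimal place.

84.4

Count below 41.0: L = 13; count equal: E = 1; n = 16.
Percentile rank = 100·(13 + 0.5·1)/16 = 100·13.5/16 = 84.38.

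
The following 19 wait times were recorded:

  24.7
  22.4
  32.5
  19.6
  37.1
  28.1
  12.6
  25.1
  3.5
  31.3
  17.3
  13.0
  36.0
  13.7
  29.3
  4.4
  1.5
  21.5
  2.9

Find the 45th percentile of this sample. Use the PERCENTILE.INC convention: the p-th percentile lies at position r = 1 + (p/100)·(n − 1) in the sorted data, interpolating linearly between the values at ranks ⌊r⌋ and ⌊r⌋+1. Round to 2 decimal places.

Sorted: 1.5, 2.9, 3.5, 4.4, 12.6, 13.0, 13.7, 17.3, 19.6, 21.5, 22.4, 24.7, 25.1, 28.1, 29.3, 31.3, 32.5, 36.0, 37.1.
n = 19.
r = 1 + (45/100)·(19 − 1) = 1 + 8.1 = 9.1.
Rank 9 is 19.6 and rank 10 is 21.5.
Interpolate: 19.6 + 0.1·(21.5 − 19.6) = 19.6 + 0.1·1.9 = 19.79.

19.79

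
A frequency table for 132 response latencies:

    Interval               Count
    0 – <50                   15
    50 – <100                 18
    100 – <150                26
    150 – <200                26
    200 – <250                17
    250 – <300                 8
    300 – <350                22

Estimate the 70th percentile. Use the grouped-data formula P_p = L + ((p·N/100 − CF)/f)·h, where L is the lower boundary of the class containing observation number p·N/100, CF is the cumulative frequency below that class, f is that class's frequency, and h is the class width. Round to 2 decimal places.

N = 132; target position k = 70/100 · 132 = 92.4.
Cumulative frequencies: 15, 33, 59, 85, 102, 110, 132.
Observation 92.4 falls in the class 200 – <250.
L = 200, CF = 85, f = 17, h = 50.
P70 = 200 + ((92.4 − 85)/17)·50 = 200 + 21.7647 = 221.765.

221.76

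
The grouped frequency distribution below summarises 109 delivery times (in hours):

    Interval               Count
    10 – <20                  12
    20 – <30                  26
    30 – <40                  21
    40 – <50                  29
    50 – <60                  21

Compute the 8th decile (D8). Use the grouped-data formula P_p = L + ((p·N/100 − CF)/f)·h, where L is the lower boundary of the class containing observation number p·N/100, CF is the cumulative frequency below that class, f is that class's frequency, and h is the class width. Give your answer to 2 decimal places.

N = 109; target position k = 80/100 · 109 = 87.2.
Cumulative frequencies: 12, 38, 59, 88, 109.
Observation 87.2 falls in the class 40 – <50.
L = 40, CF = 59, f = 29, h = 10.
P80 = 40 + ((87.2 − 59)/29)·10 = 40 + 9.72414 = 49.7241.

49.72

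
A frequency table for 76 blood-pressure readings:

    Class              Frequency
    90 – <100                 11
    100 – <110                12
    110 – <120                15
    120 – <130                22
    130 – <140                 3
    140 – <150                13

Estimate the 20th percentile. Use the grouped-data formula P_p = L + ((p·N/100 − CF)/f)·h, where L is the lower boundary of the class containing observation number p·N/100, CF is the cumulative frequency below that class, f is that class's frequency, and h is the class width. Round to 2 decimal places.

N = 76; target position k = 20/100 · 76 = 15.2.
Cumulative frequencies: 11, 23, 38, 60, 63, 76.
Observation 15.2 falls in the class 100 – <110.
L = 100, CF = 11, f = 12, h = 10.
P20 = 100 + ((15.2 − 11)/12)·10 = 100 + 3.5 = 103.5.

103.50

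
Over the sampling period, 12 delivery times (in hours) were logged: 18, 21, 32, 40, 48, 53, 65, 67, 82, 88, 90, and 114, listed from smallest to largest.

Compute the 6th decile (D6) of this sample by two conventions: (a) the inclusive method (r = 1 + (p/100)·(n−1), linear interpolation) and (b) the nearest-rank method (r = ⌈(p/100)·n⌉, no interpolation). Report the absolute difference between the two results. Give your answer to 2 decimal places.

n = 12.
(a) r = 7.6; between ranks 7 (65) and 8 (67): 66.2.
(b) the nearest-rank method: rank 8 → 67.
|66.2 − 67| = 0.8.

0.80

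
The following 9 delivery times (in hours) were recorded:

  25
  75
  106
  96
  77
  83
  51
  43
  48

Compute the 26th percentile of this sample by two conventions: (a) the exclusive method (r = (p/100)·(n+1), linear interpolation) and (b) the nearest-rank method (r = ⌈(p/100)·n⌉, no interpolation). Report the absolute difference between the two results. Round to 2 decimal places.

Sorted: 25, 43, 48, 51, 75, 77, 83, 96, 106.
n = 9.
(a) r = 2.6; between ranks 2 (43) and 3 (48): 46.
(b) the nearest-rank method: rank 3 → 48.
|46 − 48| = 2.

2.00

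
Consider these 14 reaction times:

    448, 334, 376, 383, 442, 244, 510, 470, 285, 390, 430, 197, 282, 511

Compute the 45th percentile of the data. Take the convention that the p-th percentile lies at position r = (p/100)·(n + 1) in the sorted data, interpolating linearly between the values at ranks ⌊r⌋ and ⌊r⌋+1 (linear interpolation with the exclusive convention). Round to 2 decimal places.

381.25

Sorted: 197, 244, 282, 285, 334, 376, 383, 390, 430, 442, 448, 470, 510, 511.
n = 14.
r = (45/100)·(14 + 1) = 6.75.
Rank 6 is 376 and rank 7 is 383.
Interpolate: 376 + 0.75·(383 − 376) = 376 + 0.75·7 = 381.25.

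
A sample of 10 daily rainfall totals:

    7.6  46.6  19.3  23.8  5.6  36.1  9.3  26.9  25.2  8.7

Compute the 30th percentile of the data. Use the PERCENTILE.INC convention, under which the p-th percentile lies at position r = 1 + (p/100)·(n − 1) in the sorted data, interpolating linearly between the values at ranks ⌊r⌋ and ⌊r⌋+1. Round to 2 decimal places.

9.12

Sorted: 5.6, 7.6, 8.7, 9.3, 19.3, 23.8, 25.2, 26.9, 36.1, 46.6.
n = 10.
r = 1 + (30/100)·(10 − 1) = 1 + 2.7 = 3.7.
Rank 3 is 8.7 and rank 4 is 9.3.
Interpolate: 8.7 + 0.7·(9.3 − 8.7) = 8.7 + 0.7·0.6 = 9.12.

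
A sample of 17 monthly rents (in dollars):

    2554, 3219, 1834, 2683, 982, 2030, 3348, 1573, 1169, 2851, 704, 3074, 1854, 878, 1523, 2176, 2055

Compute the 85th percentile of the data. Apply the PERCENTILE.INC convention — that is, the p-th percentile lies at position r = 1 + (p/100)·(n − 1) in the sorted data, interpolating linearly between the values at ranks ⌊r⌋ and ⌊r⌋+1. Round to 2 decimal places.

2984.80

Sorted: 704, 878, 982, 1169, 1523, 1573, 1834, 1854, 2030, 2055, 2176, 2554, 2683, 2851, 3074, 3219, 3348.
n = 17.
r = 1 + (85/100)·(17 − 1) = 1 + 13.6 = 14.6.
Rank 14 is 2851 and rank 15 is 3074.
Interpolate: 2851 + 0.6·(3074 − 2851) = 2851 + 0.6·223 = 2984.8.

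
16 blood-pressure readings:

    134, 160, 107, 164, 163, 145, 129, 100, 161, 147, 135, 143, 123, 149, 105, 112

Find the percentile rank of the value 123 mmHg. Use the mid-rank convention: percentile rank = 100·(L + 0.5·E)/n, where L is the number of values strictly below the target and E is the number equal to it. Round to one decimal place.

Sorted: 100, 105, 107, 112, 123, 129, 134, 135, 143, 145, 147, 149, 160, 161, 163, 164.
Count below 123: L = 4; count equal: E = 1; n = 16.
Percentile rank = 100·(4 + 0.5·1)/16 = 100·4.5/16 = 28.12.

28.1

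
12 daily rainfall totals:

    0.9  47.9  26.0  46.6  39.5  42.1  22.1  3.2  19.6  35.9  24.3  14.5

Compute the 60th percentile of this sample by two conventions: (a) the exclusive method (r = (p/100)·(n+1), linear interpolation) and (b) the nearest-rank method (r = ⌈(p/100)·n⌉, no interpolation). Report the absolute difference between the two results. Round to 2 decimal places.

1.98

Sorted: 0.9, 3.2, 14.5, 19.6, 22.1, 24.3, 26.0, 35.9, 39.5, 42.1, 46.6, 47.9.
n = 12.
(a) r = 7.8; between ranks 7 (26.0) and 8 (35.9): 33.92.
(b) the nearest-rank method: rank 8 → 35.9.
|33.92 − 35.9| = 1.98.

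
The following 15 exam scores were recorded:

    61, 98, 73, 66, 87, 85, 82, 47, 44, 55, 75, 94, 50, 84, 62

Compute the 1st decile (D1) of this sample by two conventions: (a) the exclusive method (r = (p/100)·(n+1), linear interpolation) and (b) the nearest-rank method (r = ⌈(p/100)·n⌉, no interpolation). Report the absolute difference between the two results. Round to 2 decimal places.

1.20

Sorted: 44, 47, 50, 55, 61, 62, 66, 73, 75, 82, 84, 85, 87, 94, 98.
n = 15.
(a) r = 1.6; between ranks 1 (44) and 2 (47): 45.8.
(b) the nearest-rank method: rank 2 → 47.
|45.8 − 47| = 1.2.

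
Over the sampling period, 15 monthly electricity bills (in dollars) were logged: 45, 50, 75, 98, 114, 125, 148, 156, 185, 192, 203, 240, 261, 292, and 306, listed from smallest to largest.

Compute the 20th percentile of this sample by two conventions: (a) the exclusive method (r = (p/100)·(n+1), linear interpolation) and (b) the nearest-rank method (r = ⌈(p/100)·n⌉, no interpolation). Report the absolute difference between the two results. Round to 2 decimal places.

4.60

n = 15.
(a) r = 3.2; between ranks 3 (75) and 4 (98): 79.6.
(b) the nearest-rank method: rank 3 → 75.
|79.6 − 75| = 4.6.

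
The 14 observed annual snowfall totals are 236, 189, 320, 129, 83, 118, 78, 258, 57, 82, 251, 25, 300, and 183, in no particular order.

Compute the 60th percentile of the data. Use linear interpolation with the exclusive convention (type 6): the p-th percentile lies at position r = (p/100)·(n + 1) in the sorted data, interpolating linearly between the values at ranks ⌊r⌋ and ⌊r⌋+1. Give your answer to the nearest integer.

189

Sorted: 25, 57, 78, 82, 83, 118, 129, 183, 189, 236, 251, 258, 300, 320.
n = 14.
r = (60/100)·(14 + 1) = 9.
r is an integer, so P60 is the value at rank 9: 189.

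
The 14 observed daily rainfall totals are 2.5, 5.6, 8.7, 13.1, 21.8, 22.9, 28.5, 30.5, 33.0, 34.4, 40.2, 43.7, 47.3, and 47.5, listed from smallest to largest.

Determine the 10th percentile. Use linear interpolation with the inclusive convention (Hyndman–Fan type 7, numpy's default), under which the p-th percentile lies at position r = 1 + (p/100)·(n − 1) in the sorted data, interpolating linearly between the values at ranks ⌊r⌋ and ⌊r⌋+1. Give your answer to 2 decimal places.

6.53

n = 14.
r = 1 + (10/100)·(14 − 1) = 1 + 1.3 = 2.3.
Rank 2 is 5.6 and rank 3 is 8.7.
Interpolate: 5.6 + 0.3·(8.7 − 5.6) = 5.6 + 0.3·3.1 = 6.53.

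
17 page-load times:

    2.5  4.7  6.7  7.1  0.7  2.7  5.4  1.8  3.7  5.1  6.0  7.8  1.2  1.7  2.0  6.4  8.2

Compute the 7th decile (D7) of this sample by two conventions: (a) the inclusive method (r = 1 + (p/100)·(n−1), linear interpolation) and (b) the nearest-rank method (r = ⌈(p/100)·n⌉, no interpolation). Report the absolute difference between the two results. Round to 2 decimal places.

Sorted: 0.7, 1.2, 1.7, 1.8, 2.0, 2.5, 2.7, 3.7, 4.7, 5.1, 5.4, 6.0, 6.4, 6.7, 7.1, 7.8, 8.2.
n = 17.
(a) r = 12.2; between ranks 12 (6.0) and 13 (6.4): 6.08.
(b) the nearest-rank method: rank 12 → 6.
|6.08 − 6| = 0.08.

0.08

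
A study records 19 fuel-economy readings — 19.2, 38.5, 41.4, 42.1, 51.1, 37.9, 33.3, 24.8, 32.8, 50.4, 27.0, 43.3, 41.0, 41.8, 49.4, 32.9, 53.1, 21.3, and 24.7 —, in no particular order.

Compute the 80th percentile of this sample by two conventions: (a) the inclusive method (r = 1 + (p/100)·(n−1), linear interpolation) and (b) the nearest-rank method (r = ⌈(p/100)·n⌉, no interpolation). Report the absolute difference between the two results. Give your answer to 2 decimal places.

Sorted: 19.2, 21.3, 24.7, 24.8, 27.0, 32.8, 32.9, 33.3, 37.9, 38.5, 41.0, 41.4, 41.8, 42.1, 43.3, 49.4, 50.4, 51.1, 53.1.
n = 19.
(a) r = 15.4; between ranks 15 (43.3) and 16 (49.4): 45.74.
(b) the nearest-rank method: rank 16 → 49.4.
|45.74 − 49.4| = 3.66.

3.66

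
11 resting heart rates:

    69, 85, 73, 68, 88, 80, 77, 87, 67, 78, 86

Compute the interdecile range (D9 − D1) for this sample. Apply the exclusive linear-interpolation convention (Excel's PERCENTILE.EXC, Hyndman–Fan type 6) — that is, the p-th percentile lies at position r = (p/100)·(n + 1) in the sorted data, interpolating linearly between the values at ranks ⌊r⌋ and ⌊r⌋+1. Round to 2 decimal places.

Sorted: 67, 68, 69, 73, 77, 78, 80, 85, 86, 87, 88.
n = 11.
P10: r = 1.2; ranks 1–2 are 67, 68; interpolating gives 67.2.
P90: r = 10.8; ranks 10–11 are 87, 88; interpolating gives 87.8.
Difference: 87.8 − 67.2 = 20.6.

20.60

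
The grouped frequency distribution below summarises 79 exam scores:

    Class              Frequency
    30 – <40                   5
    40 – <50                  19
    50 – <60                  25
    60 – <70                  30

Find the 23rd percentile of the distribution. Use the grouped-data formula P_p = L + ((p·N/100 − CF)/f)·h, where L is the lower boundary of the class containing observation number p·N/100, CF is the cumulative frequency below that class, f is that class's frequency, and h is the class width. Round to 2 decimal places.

N = 79; target position k = 23/100 · 79 = 18.17.
Cumulative frequencies: 5, 24, 49, 79.
Observation 18.17 falls in the class 40 – <50.
L = 40, CF = 5, f = 19, h = 10.
P23 = 40 + ((18.17 − 5)/19)·10 = 40 + 6.93158 = 46.9316.

46.93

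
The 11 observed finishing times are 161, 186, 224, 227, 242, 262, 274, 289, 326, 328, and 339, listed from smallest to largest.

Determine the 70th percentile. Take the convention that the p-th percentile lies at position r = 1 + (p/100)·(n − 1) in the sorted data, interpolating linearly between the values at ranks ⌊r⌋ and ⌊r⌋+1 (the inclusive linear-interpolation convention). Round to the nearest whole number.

289

n = 11.
r = 1 + (70/100)·(11 − 1) = 1 + 7 = 8.
r is an integer, so P70 is the value at rank 8: 289.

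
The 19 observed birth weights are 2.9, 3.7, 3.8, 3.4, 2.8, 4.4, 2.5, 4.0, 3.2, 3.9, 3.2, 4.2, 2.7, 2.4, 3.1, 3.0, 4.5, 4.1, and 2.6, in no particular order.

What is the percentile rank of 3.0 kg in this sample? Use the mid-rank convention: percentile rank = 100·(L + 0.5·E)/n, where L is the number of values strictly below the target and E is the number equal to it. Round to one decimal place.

34.2

Sorted: 2.4, 2.5, 2.6, 2.7, 2.8, 2.9, 3.0, 3.1, 3.2, 3.2, 3.4, 3.7, 3.8, 3.9, 4.0, 4.1, 4.2, 4.4, 4.5.
Count below 3.0: L = 6; count equal: E = 1; n = 19.
Percentile rank = 100·(6 + 0.5·1)/19 = 100·6.5/19 = 34.21.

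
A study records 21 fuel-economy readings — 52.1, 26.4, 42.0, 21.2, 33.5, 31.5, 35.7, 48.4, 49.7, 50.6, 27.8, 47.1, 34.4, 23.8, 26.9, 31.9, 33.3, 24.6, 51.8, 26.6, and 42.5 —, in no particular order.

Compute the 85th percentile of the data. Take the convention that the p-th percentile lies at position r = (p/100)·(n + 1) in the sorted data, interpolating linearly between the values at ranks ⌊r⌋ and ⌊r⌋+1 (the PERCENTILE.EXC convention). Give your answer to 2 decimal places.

50.33

Sorted: 21.2, 23.8, 24.6, 26.4, 26.6, 26.9, 27.8, 31.5, 31.9, 33.3, 33.5, 34.4, 35.7, 42.0, 42.5, 47.1, 48.4, 49.7, 50.6, 51.8, 52.1.
n = 21.
r = (85/100)·(21 + 1) = 18.7.
Rank 18 is 49.7 and rank 19 is 50.6.
Interpolate: 49.7 + 0.7·(50.6 − 49.7) = 49.7 + 0.7·0.9 = 50.33.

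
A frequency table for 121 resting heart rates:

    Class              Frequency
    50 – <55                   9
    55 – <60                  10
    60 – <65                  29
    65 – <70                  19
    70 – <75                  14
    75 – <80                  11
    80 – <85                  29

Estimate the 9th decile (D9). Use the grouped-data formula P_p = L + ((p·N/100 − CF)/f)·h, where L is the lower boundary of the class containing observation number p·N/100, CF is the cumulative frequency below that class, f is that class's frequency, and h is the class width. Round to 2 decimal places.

82.91

N = 121; target position k = 90/100 · 121 = 108.9.
Cumulative frequencies: 9, 19, 48, 67, 81, 92, 121.
Observation 108.9 falls in the class 80 – <85.
L = 80, CF = 92, f = 29, h = 5.
P90 = 80 + ((108.9 − 92)/29)·5 = 80 + 2.91379 = 82.9138.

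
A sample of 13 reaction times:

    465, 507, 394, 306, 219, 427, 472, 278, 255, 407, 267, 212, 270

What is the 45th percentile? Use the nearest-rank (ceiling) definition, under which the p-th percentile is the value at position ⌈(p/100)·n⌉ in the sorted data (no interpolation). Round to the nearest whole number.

Sorted: 212, 219, 255, 267, 270, 278, 306, 394, 407, 427, 465, 472, 507.
n = 13.
Position = ⌈45/100 · 13⌉ = ⌈5.85⌉ = 6.
The value at rank 6 is 278.

278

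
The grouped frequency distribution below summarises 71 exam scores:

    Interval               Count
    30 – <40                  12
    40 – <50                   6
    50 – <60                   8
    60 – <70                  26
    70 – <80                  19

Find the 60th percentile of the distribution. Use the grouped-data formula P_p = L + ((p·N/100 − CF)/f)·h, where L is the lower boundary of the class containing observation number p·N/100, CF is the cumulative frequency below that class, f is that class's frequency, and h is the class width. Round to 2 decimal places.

66.38

N = 71; target position k = 60/100 · 71 = 42.6.
Cumulative frequencies: 12, 18, 26, 52, 71.
Observation 42.6 falls in the class 60 – <70.
L = 60, CF = 26, f = 26, h = 10.
P60 = 60 + ((42.6 − 26)/26)·10 = 60 + 6.38462 = 66.3846.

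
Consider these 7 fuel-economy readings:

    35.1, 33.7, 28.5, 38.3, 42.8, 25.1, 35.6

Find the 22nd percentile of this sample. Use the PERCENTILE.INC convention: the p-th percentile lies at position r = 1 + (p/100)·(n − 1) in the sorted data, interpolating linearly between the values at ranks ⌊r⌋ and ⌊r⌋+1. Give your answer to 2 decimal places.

Sorted: 25.1, 28.5, 33.7, 35.1, 35.6, 38.3, 42.8.
n = 7.
r = 1 + (22/100)·(7 − 1) = 1 + 1.32 = 2.32.
Rank 2 is 28.5 and rank 3 is 33.7.
Interpolate: 28.5 + 0.32·(33.7 − 28.5) = 28.5 + 0.32·5.2 = 30.164.

30.16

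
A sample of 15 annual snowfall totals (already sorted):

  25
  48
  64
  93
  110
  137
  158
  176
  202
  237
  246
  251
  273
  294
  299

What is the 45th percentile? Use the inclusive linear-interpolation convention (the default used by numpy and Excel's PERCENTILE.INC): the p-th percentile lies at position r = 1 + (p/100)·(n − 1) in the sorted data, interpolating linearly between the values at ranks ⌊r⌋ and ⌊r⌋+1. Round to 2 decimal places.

163.40

n = 15.
r = 1 + (45/100)·(15 − 1) = 1 + 6.3 = 7.3.
Rank 7 is 158 and rank 8 is 176.
Interpolate: 158 + 0.3·(176 − 158) = 158 + 0.3·18 = 163.4.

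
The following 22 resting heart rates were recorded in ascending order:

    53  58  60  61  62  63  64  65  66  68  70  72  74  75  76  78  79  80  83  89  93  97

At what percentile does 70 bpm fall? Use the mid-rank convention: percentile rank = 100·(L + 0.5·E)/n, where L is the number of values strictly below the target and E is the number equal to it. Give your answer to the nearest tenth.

47.7

Count below 70: L = 10; count equal: E = 1; n = 22.
Percentile rank = 100·(10 + 0.5·1)/22 = 100·10.5/22 = 47.73.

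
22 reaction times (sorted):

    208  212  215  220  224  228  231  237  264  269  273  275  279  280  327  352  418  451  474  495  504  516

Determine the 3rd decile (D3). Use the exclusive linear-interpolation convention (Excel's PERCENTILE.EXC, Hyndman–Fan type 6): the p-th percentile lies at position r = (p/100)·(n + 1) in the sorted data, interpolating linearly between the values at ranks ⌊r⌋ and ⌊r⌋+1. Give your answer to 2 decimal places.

n = 22.
r = (30/100)·(22 + 1) = 6.9.
Rank 6 is 228 and rank 7 is 231.
Interpolate: 228 + 0.9·(231 − 228) = 228 + 0.9·3 = 230.7.

230.70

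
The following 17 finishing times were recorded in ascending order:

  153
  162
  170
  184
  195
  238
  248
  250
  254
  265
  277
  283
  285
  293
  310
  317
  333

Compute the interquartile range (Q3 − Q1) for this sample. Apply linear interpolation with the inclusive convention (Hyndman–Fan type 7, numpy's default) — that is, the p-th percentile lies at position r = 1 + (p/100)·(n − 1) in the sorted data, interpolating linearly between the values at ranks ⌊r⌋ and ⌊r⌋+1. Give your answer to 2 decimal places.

n = 17.
P25: r = 5 (integer) → 195.
P75: r = 13 (integer) → 285.
Difference: 285 − 195 = 90.

90.00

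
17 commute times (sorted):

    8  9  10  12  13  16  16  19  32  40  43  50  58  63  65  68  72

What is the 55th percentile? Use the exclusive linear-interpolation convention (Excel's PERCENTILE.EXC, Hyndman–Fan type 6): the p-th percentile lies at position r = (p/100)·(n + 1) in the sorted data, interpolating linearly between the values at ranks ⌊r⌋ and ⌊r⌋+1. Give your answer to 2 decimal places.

39.20

n = 17.
r = (55/100)·(17 + 1) = 9.9.
Rank 9 is 32 and rank 10 is 40.
Interpolate: 32 + 0.9·(40 − 32) = 32 + 0.9·8 = 39.2.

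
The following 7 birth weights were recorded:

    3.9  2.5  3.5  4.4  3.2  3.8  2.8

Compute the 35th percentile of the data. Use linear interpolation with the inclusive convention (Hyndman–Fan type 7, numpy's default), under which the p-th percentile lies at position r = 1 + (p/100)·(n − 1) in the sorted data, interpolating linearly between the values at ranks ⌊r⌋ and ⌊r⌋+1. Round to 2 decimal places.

3.23

Sorted: 2.5, 2.8, 3.2, 3.5, 3.8, 3.9, 4.4.
n = 7.
r = 1 + (35/100)·(7 − 1) = 1 + 2.1 = 3.1.
Rank 3 is 3.2 and rank 4 is 3.5.
Interpolate: 3.2 + 0.1·(3.5 − 3.2) = 3.2 + 0.1·0.3 = 3.23.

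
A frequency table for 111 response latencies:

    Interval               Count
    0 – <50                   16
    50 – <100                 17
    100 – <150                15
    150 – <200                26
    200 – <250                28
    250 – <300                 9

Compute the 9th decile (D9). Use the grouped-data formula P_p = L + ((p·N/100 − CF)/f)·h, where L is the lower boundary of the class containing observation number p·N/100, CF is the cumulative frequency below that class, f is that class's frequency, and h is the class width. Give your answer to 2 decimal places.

N = 111; target position k = 90/100 · 111 = 99.9.
Cumulative frequencies: 16, 33, 48, 74, 102, 111.
Observation 99.9 falls in the class 200 – <250.
L = 200, CF = 74, f = 28, h = 50.
P90 = 200 + ((99.9 − 74)/28)·50 = 200 + 46.25 = 246.25.

246.25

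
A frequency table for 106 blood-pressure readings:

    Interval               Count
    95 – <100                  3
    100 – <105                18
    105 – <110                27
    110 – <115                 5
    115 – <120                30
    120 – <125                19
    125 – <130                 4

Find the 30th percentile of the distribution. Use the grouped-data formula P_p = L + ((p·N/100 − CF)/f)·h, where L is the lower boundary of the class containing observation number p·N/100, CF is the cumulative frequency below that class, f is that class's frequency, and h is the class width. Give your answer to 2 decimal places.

N = 106; target position k = 30/100 · 106 = 31.8.
Cumulative frequencies: 3, 21, 48, 53, 83, 102, 106.
Observation 31.8 falls in the class 105 – <110.
L = 105, CF = 21, f = 27, h = 5.
P30 = 105 + ((31.8 − 21)/27)·5 = 105 + 2 = 107.

107.00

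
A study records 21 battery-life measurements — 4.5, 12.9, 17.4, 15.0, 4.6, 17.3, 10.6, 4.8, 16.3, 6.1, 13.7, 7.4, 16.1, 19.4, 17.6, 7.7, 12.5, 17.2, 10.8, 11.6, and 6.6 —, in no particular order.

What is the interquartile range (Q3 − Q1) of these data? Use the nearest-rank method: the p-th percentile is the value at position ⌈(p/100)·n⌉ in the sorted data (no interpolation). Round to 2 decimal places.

Sorted: 4.5, 4.6, 4.8, 6.1, 6.6, 7.4, 7.7, 10.6, 10.8, 11.6, 12.5, 12.9, 13.7, 15.0, 16.1, 16.3, 17.2, 17.3, 17.4, 17.6, 19.4.
n = 21.
P25: rank ⌈25/100·21⌉ = 6 → 7.4.
P75: rank ⌈75/100·21⌉ = 16 → 16.3.
Difference: 16.3 − 7.4 = 8.9.

8.90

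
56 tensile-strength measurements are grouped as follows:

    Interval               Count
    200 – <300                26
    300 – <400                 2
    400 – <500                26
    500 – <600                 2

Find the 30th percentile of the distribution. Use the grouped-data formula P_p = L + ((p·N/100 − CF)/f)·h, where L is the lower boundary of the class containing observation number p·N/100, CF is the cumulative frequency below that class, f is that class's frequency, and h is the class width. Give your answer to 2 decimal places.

264.62

N = 56; target position k = 30/100 · 56 = 16.8.
Cumulative frequencies: 26, 28, 54, 56.
Observation 16.8 falls in the class 200 – <300.
L = 200, CF = 0, f = 26, h = 100.
P30 = 200 + ((16.8 − 0)/26)·100 = 200 + 64.6154 = 264.615.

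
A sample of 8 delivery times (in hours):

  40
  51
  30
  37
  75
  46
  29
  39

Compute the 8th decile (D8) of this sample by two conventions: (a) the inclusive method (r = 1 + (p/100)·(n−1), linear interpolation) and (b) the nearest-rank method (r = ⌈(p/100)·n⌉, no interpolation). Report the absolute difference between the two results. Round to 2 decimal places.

2.00

Sorted: 29, 30, 37, 39, 40, 46, 51, 75.
n = 8.
(a) r = 6.6; between ranks 6 (46) and 7 (51): 49.
(b) the nearest-rank method: rank 7 → 51.
|49 − 51| = 2.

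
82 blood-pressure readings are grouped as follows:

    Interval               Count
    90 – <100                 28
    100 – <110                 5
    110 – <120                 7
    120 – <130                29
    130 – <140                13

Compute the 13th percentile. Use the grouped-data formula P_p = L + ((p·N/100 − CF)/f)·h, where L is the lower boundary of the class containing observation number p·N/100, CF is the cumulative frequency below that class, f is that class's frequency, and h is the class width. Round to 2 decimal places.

N = 82; target position k = 13/100 · 82 = 10.66.
Cumulative frequencies: 28, 33, 40, 69, 82.
Observation 10.66 falls in the class 90 – <100.
L = 90, CF = 0, f = 28, h = 10.
P13 = 90 + ((10.66 − 0)/28)·10 = 90 + 3.80714 = 93.8071.

93.81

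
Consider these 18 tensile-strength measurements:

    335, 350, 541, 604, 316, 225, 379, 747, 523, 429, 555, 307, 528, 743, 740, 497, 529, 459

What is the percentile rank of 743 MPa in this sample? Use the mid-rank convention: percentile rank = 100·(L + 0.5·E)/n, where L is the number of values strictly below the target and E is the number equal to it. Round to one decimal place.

91.7

Sorted: 225, 307, 316, 335, 350, 379, 429, 459, 497, 523, 528, 529, 541, 555, 604, 740, 743, 747.
Count below 743: L = 16; count equal: E = 1; n = 18.
Percentile rank = 100·(16 + 0.5·1)/18 = 100·16.5/18 = 91.67.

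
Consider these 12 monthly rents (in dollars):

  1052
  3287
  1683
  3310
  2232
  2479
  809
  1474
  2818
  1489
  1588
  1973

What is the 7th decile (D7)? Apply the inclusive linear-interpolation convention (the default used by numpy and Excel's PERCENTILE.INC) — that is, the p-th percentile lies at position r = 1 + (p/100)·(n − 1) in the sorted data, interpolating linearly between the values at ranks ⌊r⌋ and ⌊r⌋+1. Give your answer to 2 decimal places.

2404.90

Sorted: 809, 1052, 1474, 1489, 1588, 1683, 1973, 2232, 2479, 2818, 3287, 3310.
n = 12.
r = 1 + (70/100)·(12 − 1) = 1 + 7.7 = 8.7.
Rank 8 is 2232 and rank 9 is 2479.
Interpolate: 2232 + 0.7·(2479 − 2232) = 2232 + 0.7·247 = 2404.9.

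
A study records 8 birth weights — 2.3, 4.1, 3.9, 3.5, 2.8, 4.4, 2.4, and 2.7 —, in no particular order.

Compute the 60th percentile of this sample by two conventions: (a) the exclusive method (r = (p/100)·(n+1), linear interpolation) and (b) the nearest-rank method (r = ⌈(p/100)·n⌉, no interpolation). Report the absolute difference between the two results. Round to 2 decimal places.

Sorted: 2.3, 2.4, 2.7, 2.8, 3.5, 3.9, 4.1, 4.4.
n = 8.
(a) r = 5.4; between ranks 5 (3.5) and 6 (3.9): 3.66.
(b) the nearest-rank method: rank 5 → 3.5.
|3.66 − 3.5| = 0.16.

0.16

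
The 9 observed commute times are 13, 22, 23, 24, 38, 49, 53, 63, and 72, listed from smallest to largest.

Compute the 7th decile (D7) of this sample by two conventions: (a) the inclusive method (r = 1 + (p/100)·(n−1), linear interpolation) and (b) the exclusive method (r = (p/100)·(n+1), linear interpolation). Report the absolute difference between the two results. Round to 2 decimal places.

n = 9.
(a) r = 6.6; between ranks 6 (49) and 7 (53): 51.4.
(b) r = 7 → value at rank 7 = 53.
|51.4 − 53| = 1.6.

1.60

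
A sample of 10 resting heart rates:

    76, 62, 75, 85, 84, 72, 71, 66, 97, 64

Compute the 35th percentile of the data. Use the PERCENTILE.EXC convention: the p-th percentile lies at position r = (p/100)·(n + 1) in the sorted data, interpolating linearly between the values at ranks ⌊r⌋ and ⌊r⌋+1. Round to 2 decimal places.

Sorted: 62, 64, 66, 71, 72, 75, 76, 84, 85, 97.
n = 10.
r = (35/100)·(10 + 1) = 3.85.
Rank 3 is 66 and rank 4 is 71.
Interpolate: 66 + 0.85·(71 − 66) = 66 + 0.85·5 = 70.25.

70.25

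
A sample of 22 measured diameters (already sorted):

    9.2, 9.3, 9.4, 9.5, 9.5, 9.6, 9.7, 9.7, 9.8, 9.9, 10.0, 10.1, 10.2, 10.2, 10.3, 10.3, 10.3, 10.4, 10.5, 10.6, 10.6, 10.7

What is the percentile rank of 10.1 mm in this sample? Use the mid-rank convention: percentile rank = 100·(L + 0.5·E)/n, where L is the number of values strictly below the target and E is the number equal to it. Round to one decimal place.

52.3

Count below 10.1: L = 11; count equal: E = 1; n = 22.
Percentile rank = 100·(11 + 0.5·1)/22 = 100·11.5/22 = 52.27.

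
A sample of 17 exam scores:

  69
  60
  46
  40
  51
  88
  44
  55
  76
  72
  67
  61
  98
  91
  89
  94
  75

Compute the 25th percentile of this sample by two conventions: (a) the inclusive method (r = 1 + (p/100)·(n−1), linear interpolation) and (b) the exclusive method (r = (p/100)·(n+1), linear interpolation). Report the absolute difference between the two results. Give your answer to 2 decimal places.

2.00

Sorted: 40, 44, 46, 51, 55, 60, 61, 67, 69, 72, 75, 76, 88, 89, 91, 94, 98.
n = 17.
(a) r = 5 → value at rank 5 = 55.
(b) r = 4.5; between ranks 4 (51) and 5 (55): 53.
|55 − 53| = 2.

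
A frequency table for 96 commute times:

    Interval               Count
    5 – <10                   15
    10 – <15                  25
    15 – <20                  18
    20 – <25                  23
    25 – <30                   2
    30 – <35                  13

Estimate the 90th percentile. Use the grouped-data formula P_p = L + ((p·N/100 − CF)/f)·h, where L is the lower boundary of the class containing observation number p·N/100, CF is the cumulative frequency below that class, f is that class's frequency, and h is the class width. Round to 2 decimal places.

N = 96; target position k = 90/100 · 96 = 86.4.
Cumulative frequencies: 15, 40, 58, 81, 83, 96.
Observation 86.4 falls in the class 30 – <35.
L = 30, CF = 83, f = 13, h = 5.
P90 = 30 + ((86.4 − 83)/13)·5 = 30 + 1.30769 = 31.3077.

31.31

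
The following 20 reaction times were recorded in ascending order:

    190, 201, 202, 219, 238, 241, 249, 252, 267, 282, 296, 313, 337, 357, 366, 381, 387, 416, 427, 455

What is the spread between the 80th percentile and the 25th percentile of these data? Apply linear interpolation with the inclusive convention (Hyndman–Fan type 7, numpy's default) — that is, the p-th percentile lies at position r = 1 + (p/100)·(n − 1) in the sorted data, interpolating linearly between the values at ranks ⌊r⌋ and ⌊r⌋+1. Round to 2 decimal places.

n = 20.
P25: r = 5.75; ranks 5–6 are 238, 241; interpolating gives 240.25.
P80: r = 16.2; ranks 16–17 are 381, 387; interpolating gives 382.2.
Difference: 382.2 − 240.25 = 141.95.

141.95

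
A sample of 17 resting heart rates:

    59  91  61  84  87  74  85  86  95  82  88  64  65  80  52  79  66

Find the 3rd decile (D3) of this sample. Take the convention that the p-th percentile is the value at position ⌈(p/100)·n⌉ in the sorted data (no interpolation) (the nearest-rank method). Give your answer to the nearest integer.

Sorted: 52, 59, 61, 64, 65, 66, 74, 79, 80, 82, 84, 85, 86, 87, 88, 91, 95.
n = 17.
Position = ⌈30/100 · 17⌉ = ⌈5.1⌉ = 6.
The value at rank 6 is 66.

66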